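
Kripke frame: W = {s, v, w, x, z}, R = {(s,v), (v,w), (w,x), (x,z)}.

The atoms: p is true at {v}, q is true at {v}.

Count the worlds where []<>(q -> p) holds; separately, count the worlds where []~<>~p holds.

4 and 2

For []<>(q -> p):
s: successors {v}; <>(q -> p) there: v:T. ✓
v: successors {w}; <>(q -> p) there: w:T. ✓
w: successors {x}; <>(q -> p) there: x:T. ✓
x: successors {z}; <>(q -> p) there: z:F. ✗
z: no successors, so []<>(q -> p) holds vacuously. ✓
— 4 worlds.
For []~<>~p:
s: successors {v}; ~<>~p there: v:F. ✗
v: successors {w}; ~<>~p there: w:F. ✗
w: successors {x}; ~<>~p there: x:F. ✗
x: successors {z}; ~<>~p there: z:T. ✓
z: no successors, so []~<>~p holds vacuously. ✓
— 2 worlds.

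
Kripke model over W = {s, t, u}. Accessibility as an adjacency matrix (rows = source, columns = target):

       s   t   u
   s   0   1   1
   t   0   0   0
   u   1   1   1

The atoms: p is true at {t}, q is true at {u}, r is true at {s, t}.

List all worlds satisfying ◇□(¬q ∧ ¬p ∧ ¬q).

s: successors {t, u}; □(¬q ∧ ¬p ∧ ¬q) there: t:T, u:F. ✓
t: no successors, so ◇□(¬q ∧ ¬p ∧ ¬q) fails. ✗
u: successors {s, t, u}; □(¬q ∧ ¬p ∧ ¬q) there: s:F, t:T, u:F. ✓

{s, u}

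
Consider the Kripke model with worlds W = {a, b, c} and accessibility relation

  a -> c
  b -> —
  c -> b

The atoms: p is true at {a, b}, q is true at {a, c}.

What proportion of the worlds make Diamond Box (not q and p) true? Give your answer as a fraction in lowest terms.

2/3

a: successors {c}; Box (not q and p) there: c:T. ✓
b: no successors, so Diamond Box (not q and p) fails. ✗
c: successors {b}; Box (not q and p) there: b:T. ✓
That's 2 of 3 worlds, so 2/3.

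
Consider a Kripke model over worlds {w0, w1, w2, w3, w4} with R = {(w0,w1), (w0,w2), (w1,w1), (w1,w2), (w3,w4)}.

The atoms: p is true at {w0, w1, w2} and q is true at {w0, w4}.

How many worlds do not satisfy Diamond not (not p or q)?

w0: successors {w1, w2}; not (not p or q) there: w1:T, w2:T. ✓
w1: successors {w1, w2}; not (not p or q) there: w1:T, w2:T. ✓
w2: no successors, so Diamond not (not p or q) fails. ✗
w3: successors {w4}; not (not p or q) there: w4:F. ✗
w4: no successors, so Diamond not (not p or q) fails. ✗
Satisfying worlds: {w0, w1}.
So Diamond not (not p or q) fails at the other 3 worlds.

3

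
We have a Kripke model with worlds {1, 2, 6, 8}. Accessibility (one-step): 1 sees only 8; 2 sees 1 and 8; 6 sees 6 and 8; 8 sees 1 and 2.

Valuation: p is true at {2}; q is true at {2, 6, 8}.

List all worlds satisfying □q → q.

{2, 6, 8}

1: □q is T, q is F. ✗
2: □q is F, q is T. ✓
6: □q is T, q is T. ✓
8: □q is F, q is T. ✓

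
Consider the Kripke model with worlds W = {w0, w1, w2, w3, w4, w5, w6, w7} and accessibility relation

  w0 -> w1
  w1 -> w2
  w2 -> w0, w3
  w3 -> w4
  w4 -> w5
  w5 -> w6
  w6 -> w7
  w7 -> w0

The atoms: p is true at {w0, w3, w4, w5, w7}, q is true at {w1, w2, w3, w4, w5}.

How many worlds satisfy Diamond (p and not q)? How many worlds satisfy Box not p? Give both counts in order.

3 and 3

For Diamond (p and not q):
w0: successors {w1}; p and not q there: w1:F. ✗
w1: successors {w2}; p and not q there: w2:F. ✗
w2: successors {w0, w3}; p and not q there: w0:T, w3:F. ✓
w3: successors {w4}; p and not q there: w4:F. ✗
w4: successors {w5}; p and not q there: w5:F. ✗
w5: successors {w6}; p and not q there: w6:F. ✗
w6: successors {w7}; p and not q there: w7:T. ✓
w7: successors {w0}; p and not q there: w0:T. ✓
— 3 worlds.
For Box not p:
w0: successors {w1}; not p there: w1:T. ✓
w1: successors {w2}; not p there: w2:T. ✓
w2: successors {w0, w3}; not p there: w0:F, w3:F. ✗
w3: successors {w4}; not p there: w4:F. ✗
w4: successors {w5}; not p there: w5:F. ✗
w5: successors {w6}; not p there: w6:T. ✓
w6: successors {w7}; not p there: w7:F. ✗
w7: successors {w0}; not p there: w0:F. ✗
— 3 worlds.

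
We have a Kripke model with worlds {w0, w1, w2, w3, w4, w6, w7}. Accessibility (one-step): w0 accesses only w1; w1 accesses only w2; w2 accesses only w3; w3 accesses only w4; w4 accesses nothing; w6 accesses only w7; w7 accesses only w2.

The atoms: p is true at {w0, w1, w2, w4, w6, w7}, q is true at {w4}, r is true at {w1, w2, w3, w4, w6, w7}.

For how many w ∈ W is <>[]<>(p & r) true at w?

w0: successors {w1}; []<>(p & r) there: w1:F. ✗
w1: successors {w2}; []<>(p & r) there: w2:T. ✓
w2: successors {w3}; []<>(p & r) there: w3:F. ✗
w3: successors {w4}; []<>(p & r) there: w4:T. ✓
w4: no successors, so <>[]<>(p & r) fails. ✗
w6: successors {w7}; []<>(p & r) there: w7:F. ✗
w7: successors {w2}; []<>(p & r) there: w2:T. ✓
Satisfying worlds: {w1, w3, w7}.

3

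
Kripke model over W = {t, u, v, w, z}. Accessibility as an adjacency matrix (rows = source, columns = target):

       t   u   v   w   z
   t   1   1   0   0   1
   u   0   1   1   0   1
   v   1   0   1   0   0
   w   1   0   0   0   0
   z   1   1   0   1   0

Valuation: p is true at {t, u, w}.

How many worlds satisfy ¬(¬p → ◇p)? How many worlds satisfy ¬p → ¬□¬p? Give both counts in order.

For ¬(¬p → ◇p):
t: ¬p → ◇p is T. ✗
u: ¬p → ◇p is T. ✗
v: ¬p → ◇p is T. ✗
w: ¬p → ◇p is T. ✗
z: ¬p → ◇p is T. ✗
— 0 worlds.
For ¬p → ¬□¬p:
t: ¬p is F, ¬□¬p is T. ✓
u: ¬p is F, ¬□¬p is T. ✓
v: ¬p is T, ¬□¬p is T. ✓
w: ¬p is F, ¬□¬p is T. ✓
z: ¬p is T, ¬□¬p is T. ✓
— 5 worlds.

0 and 5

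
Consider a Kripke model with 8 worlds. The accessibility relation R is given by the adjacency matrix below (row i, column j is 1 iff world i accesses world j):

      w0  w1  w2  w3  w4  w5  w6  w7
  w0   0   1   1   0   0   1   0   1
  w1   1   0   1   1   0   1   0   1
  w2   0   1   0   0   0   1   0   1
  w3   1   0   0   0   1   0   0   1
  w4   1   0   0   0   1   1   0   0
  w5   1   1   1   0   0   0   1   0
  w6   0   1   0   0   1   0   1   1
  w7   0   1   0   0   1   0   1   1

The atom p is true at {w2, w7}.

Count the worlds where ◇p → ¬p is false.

2

w0: ◇p is T, ¬p is T. ✓
w1: ◇p is T, ¬p is T. ✓
w2: ◇p is T, ¬p is F. ✗
w3: ◇p is T, ¬p is T. ✓
w4: ◇p is F, ¬p is T. ✓
w5: ◇p is T, ¬p is T. ✓
w6: ◇p is T, ¬p is T. ✓
w7: ◇p is T, ¬p is F. ✗
Satisfying worlds: {w0, w1, w3, w4, w5, w6}.
So ◇p → ¬p fails at the other 2 worlds.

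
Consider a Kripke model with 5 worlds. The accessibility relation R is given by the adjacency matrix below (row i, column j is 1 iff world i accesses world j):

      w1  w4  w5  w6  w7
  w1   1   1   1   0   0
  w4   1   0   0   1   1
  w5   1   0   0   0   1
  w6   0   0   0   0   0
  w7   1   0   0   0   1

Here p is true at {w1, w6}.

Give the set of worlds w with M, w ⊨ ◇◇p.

w1: successors {w1, w4, w5}; ◇p there: w1:T, w4:T, w5:T. ✓
w4: successors {w1, w6, w7}; ◇p there: w1:T, w6:F, w7:T. ✓
w5: successors {w1, w7}; ◇p there: w1:T, w7:T. ✓
w6: no successors, so ◇◇p fails. ✗
w7: successors {w1, w7}; ◇p there: w1:T, w7:T. ✓

{w1, w4, w5, w7}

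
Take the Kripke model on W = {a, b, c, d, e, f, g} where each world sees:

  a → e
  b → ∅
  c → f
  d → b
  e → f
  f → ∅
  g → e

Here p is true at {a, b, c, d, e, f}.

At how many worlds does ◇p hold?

a: successors {e}; p there: e:T. ✓
b: no successors, so ◇p fails. ✗
c: successors {f}; p there: f:T. ✓
d: successors {b}; p there: b:T. ✓
e: successors {f}; p there: f:T. ✓
f: no successors, so ◇p fails. ✗
g: successors {e}; p there: e:T. ✓
Satisfying worlds: {a, c, d, e, g}.

5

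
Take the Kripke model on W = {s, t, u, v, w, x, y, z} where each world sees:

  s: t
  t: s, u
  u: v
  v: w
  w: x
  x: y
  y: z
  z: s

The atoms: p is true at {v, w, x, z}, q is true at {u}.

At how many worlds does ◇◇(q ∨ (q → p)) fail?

s: successors {t}; ◇(q ∨ (q → p)) there: t:T. ✓
t: successors {s, u}; ◇(q ∨ (q → p)) there: s:T, u:T. ✓
u: successors {v}; ◇(q ∨ (q → p)) there: v:T. ✓
v: successors {w}; ◇(q ∨ (q → p)) there: w:T. ✓
w: successors {x}; ◇(q ∨ (q → p)) there: x:T. ✓
x: successors {y}; ◇(q ∨ (q → p)) there: y:T. ✓
y: successors {z}; ◇(q ∨ (q → p)) there: z:T. ✓
z: successors {s}; ◇(q ∨ (q → p)) there: s:T. ✓
Satisfying worlds: {s, t, u, v, w, x, y, z}.
So ◇◇(q ∨ (q → p)) fails at the other 0 worlds.

0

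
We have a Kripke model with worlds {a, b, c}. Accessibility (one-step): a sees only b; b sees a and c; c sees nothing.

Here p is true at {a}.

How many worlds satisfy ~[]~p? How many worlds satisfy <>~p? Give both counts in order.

For ~[]~p:
a: []~p is T. ✗
b: []~p is F. ✓
c: []~p is T. ✗
— 1 world.
For <>~p:
a: successors {b}; ~p there: b:T. ✓
b: successors {a, c}; ~p there: a:F, c:T. ✓
c: no successors, so <>~p fails. ✗
— 2 worlds.

1 and 2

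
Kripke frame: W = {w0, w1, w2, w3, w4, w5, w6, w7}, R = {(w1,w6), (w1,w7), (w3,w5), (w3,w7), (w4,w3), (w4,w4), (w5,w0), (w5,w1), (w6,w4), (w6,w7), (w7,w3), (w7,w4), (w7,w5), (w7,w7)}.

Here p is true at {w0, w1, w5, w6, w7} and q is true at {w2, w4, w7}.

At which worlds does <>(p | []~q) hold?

{w1, w3, w5, w6, w7}

w0: no successors, so <>(p | []~q) fails. ✗
w1: successors {w6, w7}; p | []~q there: w6:T, w7:T. ✓
w2: no successors, so <>(p | []~q) fails. ✗
w3: successors {w5, w7}; p | []~q there: w5:T, w7:T. ✓
w4: successors {w3, w4}; p | []~q there: w3:F, w4:F. ✗
w5: successors {w0, w1}; p | []~q there: w0:T, w1:T. ✓
w6: successors {w4, w7}; p | []~q there: w4:F, w7:T. ✓
w7: successors {w3, w4, w5, w7}; p | []~q there: w3:F, w4:F, w5:T, w7:T. ✓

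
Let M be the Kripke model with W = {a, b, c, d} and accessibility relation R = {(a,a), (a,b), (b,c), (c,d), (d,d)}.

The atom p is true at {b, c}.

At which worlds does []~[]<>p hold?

a: successors {a, b}; ~[]<>p there: a:F, b:T. ✗
b: successors {c}; ~[]<>p there: c:T. ✓
c: successors {d}; ~[]<>p there: d:T. ✓
d: successors {d}; ~[]<>p there: d:T. ✓

{b, c, d}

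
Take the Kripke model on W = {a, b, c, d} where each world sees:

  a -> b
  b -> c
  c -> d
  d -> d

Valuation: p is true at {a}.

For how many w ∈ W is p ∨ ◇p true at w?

a: p is T, ◇p is F. ✓
b: p is F, ◇p is F. ✗
c: p is F, ◇p is F. ✗
d: p is F, ◇p is F. ✗
Satisfying worlds: {a}.

1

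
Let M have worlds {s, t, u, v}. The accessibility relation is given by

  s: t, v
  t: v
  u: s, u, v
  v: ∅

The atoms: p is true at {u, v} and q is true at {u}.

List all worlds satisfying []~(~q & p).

{v}

s: successors {t, v}; ~(~q & p) there: t:T, v:F. ✗
t: successors {v}; ~(~q & p) there: v:F. ✗
u: successors {s, u, v}; ~(~q & p) there: s:T, u:T, v:F. ✗
v: no successors, so []~(~q & p) holds vacuously. ✓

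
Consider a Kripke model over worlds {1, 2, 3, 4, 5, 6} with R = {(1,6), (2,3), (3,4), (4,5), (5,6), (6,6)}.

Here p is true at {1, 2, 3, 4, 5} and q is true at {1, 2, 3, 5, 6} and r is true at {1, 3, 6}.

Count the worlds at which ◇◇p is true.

2

1: successors {6}; ◇p there: 6:F. ✗
2: successors {3}; ◇p there: 3:T. ✓
3: successors {4}; ◇p there: 4:T. ✓
4: successors {5}; ◇p there: 5:F. ✗
5: successors {6}; ◇p there: 6:F. ✗
6: successors {6}; ◇p there: 6:F. ✗
Satisfying worlds: {2, 3}.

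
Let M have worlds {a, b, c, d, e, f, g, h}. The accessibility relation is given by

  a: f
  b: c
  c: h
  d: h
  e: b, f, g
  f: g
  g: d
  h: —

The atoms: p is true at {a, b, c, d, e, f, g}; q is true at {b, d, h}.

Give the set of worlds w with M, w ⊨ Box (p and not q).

a: successors {f}; p and not q there: f:T. ✓
b: successors {c}; p and not q there: c:T. ✓
c: successors {h}; p and not q there: h:F. ✗
d: successors {h}; p and not q there: h:F. ✗
e: successors {b, f, g}; p and not q there: b:F, f:T, g:T. ✗
f: successors {g}; p and not q there: g:T. ✓
g: successors {d}; p and not q there: d:F. ✗
h: no successors, so Box (p and not q) holds vacuously. ✓

{a, b, f, h}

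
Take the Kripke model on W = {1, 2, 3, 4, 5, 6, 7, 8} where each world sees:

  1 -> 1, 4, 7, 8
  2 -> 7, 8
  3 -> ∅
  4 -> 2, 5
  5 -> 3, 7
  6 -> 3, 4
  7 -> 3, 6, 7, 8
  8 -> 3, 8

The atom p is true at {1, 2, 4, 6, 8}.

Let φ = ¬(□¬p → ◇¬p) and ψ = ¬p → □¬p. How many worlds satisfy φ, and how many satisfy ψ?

For ¬(□¬p → ◇¬p):
1: □¬p → ◇¬p is T. ✗
2: □¬p → ◇¬p is T. ✗
3: □¬p → ◇¬p is F. ✓
4: □¬p → ◇¬p is T. ✗
5: □¬p → ◇¬p is T. ✗
6: □¬p → ◇¬p is T. ✗
7: □¬p → ◇¬p is T. ✗
8: □¬p → ◇¬p is T. ✗
— 1 world.
For ¬p → □¬p:
1: ¬p is F, □¬p is F. ✓
2: ¬p is F, □¬p is F. ✓
3: ¬p is T, □¬p is T. ✓
4: ¬p is F, □¬p is F. ✓
5: ¬p is T, □¬p is T. ✓
6: ¬p is F, □¬p is F. ✓
7: ¬p is T, □¬p is F. ✗
8: ¬p is F, □¬p is F. ✓
— 7 worlds.

1 and 7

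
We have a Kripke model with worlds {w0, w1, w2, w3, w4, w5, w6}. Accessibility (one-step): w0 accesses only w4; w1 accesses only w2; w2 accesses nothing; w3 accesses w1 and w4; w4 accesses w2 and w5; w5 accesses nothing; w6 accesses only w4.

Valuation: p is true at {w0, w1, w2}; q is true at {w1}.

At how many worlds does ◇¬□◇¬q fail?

4

w0: successors {w4}; ¬□◇¬q there: w4:T. ✓
w1: successors {w2}; ¬□◇¬q there: w2:F. ✗
w2: no successors, so ◇¬□◇¬q fails. ✗
w3: successors {w1, w4}; ¬□◇¬q there: w1:T, w4:T. ✓
w4: successors {w2, w5}; ¬□◇¬q there: w2:F, w5:F. ✗
w5: no successors, so ◇¬□◇¬q fails. ✗
w6: successors {w4}; ¬□◇¬q there: w4:T. ✓
Satisfying worlds: {w0, w3, w6}.
So ◇¬□◇¬q fails at the other 4 worlds.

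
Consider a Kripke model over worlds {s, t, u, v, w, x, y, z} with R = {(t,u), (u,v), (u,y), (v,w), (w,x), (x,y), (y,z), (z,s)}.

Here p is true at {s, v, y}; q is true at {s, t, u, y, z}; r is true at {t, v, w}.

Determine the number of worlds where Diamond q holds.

5

s: no successors, so Diamond q fails. ✗
t: successors {u}; q there: u:T. ✓
u: successors {v, y}; q there: v:F, y:T. ✓
v: successors {w}; q there: w:F. ✗
w: successors {x}; q there: x:F. ✗
x: successors {y}; q there: y:T. ✓
y: successors {z}; q there: z:T. ✓
z: successors {s}; q there: s:T. ✓
Satisfying worlds: {t, u, x, y, z}.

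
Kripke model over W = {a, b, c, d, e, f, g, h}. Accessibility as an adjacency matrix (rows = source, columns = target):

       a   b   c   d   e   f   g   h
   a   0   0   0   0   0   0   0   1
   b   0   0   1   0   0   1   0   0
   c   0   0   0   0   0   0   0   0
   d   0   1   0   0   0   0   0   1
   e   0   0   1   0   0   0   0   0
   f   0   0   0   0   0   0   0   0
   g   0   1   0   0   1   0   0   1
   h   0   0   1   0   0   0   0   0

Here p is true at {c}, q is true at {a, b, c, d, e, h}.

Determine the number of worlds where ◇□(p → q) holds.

a: successors {h}; □(p → q) there: h:T. ✓
b: successors {c, f}; □(p → q) there: c:T, f:T. ✓
c: no successors, so ◇□(p → q) fails. ✗
d: successors {b, h}; □(p → q) there: b:T, h:T. ✓
e: successors {c}; □(p → q) there: c:T. ✓
f: no successors, so ◇□(p → q) fails. ✗
g: successors {b, e, h}; □(p → q) there: b:T, e:T, h:T. ✓
h: successors {c}; □(p → q) there: c:T. ✓
Satisfying worlds: {a, b, d, e, g, h}.

6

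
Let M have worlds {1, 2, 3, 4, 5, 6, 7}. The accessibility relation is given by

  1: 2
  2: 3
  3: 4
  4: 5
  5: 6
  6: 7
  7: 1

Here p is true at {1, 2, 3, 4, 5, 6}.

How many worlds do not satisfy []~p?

1: successors {2}; ~p there: 2:F. ✗
2: successors {3}; ~p there: 3:F. ✗
3: successors {4}; ~p there: 4:F. ✗
4: successors {5}; ~p there: 5:F. ✗
5: successors {6}; ~p there: 6:F. ✗
6: successors {7}; ~p there: 7:T. ✓
7: successors {1}; ~p there: 1:F. ✗
Satisfying worlds: {6}.
So []~p fails at the other 6 worlds.

6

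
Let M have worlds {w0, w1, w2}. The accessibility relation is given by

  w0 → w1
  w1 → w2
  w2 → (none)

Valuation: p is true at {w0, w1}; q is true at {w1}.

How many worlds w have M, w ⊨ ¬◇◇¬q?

2

w0: ◇◇¬q is T. ✗
w1: ◇◇¬q is F. ✓
w2: ◇◇¬q is F. ✓
Satisfying worlds: {w1, w2}.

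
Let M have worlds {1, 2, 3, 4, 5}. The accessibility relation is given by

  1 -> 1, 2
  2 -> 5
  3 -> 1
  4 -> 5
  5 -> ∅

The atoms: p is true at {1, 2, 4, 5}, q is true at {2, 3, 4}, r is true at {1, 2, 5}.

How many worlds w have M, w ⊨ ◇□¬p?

1: successors {1, 2}; □¬p there: 1:F, 2:F. ✗
2: successors {5}; □¬p there: 5:T. ✓
3: successors {1}; □¬p there: 1:F. ✗
4: successors {5}; □¬p there: 5:T. ✓
5: no successors, so ◇□¬p fails. ✗
Satisfying worlds: {2, 4}.

2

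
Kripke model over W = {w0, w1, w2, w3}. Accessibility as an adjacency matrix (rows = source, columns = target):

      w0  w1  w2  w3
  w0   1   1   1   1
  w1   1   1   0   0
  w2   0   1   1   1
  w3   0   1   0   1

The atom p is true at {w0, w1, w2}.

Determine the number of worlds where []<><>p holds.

4

w0: successors {w0, w1, w2, w3}; <><>p there: w0:T, w1:T, w2:T, w3:T. ✓
w1: successors {w0, w1}; <><>p there: w0:T, w1:T. ✓
w2: successors {w1, w2, w3}; <><>p there: w1:T, w2:T, w3:T. ✓
w3: successors {w1, w3}; <><>p there: w1:T, w3:T. ✓
Satisfying worlds: {w0, w1, w2, w3}.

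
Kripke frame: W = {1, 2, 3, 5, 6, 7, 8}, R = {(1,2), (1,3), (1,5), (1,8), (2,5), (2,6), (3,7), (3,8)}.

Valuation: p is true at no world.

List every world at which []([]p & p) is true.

1: successors {2, 3, 5, 8}; []p & p there: 2:F, 3:F, 5:F, 8:F. ✗
2: successors {5, 6}; []p & p there: 5:F, 6:F. ✗
3: successors {7, 8}; []p & p there: 7:F, 8:F. ✗
5: no successors, so []([]p & p) holds vacuously. ✓
6: no successors, so []([]p & p) holds vacuously. ✓
7: no successors, so []([]p & p) holds vacuously. ✓
8: no successors, so []([]p & p) holds vacuously. ✓

{5, 6, 7, 8}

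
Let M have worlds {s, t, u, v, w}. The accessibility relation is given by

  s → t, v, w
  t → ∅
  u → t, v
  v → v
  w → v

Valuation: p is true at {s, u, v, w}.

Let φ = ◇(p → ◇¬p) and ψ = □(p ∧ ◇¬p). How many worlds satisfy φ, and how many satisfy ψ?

For ◇(p → ◇¬p):
s: successors {t, v, w}; p → ◇¬p there: t:T, v:F, w:F. ✓
t: no successors, so ◇(p → ◇¬p) fails. ✗
u: successors {t, v}; p → ◇¬p there: t:T, v:F. ✓
v: successors {v}; p → ◇¬p there: v:F. ✗
w: successors {v}; p → ◇¬p there: v:F. ✗
— 2 worlds.
For □(p ∧ ◇¬p):
s: successors {t, v, w}; p ∧ ◇¬p there: t:F, v:F, w:F. ✗
t: no successors, so □(p ∧ ◇¬p) holds vacuously. ✓
u: successors {t, v}; p ∧ ◇¬p there: t:F, v:F. ✗
v: successors {v}; p ∧ ◇¬p there: v:F. ✗
w: successors {v}; p ∧ ◇¬p there: v:F. ✗
— 1 world.

2 and 1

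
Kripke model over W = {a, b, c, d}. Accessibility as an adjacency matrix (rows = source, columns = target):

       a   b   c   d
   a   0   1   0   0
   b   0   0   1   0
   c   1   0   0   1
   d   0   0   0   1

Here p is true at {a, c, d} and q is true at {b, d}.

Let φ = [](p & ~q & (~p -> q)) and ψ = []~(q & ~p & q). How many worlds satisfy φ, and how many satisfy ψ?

For [](p & ~q & (~p -> q)):
a: successors {b}; p & ~q & (~p -> q) there: b:F. ✗
b: successors {c}; p & ~q & (~p -> q) there: c:T. ✓
c: successors {a, d}; p & ~q & (~p -> q) there: a:T, d:F. ✗
d: successors {d}; p & ~q & (~p -> q) there: d:F. ✗
— 1 world.
For []~(q & ~p & q):
a: successors {b}; ~(q & ~p & q) there: b:F. ✗
b: successors {c}; ~(q & ~p & q) there: c:T. ✓
c: successors {a, d}; ~(q & ~p & q) there: a:T, d:T. ✓
d: successors {d}; ~(q & ~p & q) there: d:T. ✓
— 3 worlds.

1 and 3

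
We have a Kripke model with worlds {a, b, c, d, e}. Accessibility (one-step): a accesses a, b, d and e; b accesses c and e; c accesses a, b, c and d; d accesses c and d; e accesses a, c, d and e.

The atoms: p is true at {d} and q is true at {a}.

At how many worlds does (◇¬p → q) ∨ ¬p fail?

a: ◇¬p → q is T, ¬p is T. ✓
b: ◇¬p → q is F, ¬p is T. ✓
c: ◇¬p → q is F, ¬p is T. ✓
d: ◇¬p → q is F, ¬p is F. ✗
e: ◇¬p → q is F, ¬p is T. ✓
Satisfying worlds: {a, b, c, e}.
So (◇¬p → q) ∨ ¬p fails at the other 1 world.

1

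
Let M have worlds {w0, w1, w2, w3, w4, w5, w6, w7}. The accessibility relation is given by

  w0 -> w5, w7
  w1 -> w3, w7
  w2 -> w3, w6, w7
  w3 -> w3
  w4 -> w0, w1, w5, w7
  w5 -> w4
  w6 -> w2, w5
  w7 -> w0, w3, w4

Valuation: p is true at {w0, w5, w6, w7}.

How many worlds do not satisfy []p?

w0: successors {w5, w7}; p there: w5:T, w7:T. ✓
w1: successors {w3, w7}; p there: w3:F, w7:T. ✗
w2: successors {w3, w6, w7}; p there: w3:F, w6:T, w7:T. ✗
w3: successors {w3}; p there: w3:F. ✗
w4: successors {w0, w1, w5, w7}; p there: w0:T, w1:F, w5:T, w7:T. ✗
w5: successors {w4}; p there: w4:F. ✗
w6: successors {w2, w5}; p there: w2:F, w5:T. ✗
w7: successors {w0, w3, w4}; p there: w0:T, w3:F, w4:F. ✗
Satisfying worlds: {w0}.
So []p fails at the other 7 worlds.

7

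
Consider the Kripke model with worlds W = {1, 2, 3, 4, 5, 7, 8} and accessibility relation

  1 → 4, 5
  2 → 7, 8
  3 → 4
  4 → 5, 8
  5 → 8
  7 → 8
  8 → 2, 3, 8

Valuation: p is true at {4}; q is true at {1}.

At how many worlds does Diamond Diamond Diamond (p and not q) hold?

5

1: successors {4, 5}; Diamond Diamond (p and not q) there: 4:F, 5:F. ✗
2: successors {7, 8}; Diamond Diamond (p and not q) there: 7:F, 8:T. ✓
3: successors {4}; Diamond Diamond (p and not q) there: 4:F. ✗
4: successors {5, 8}; Diamond Diamond (p and not q) there: 5:F, 8:T. ✓
5: successors {8}; Diamond Diamond (p and not q) there: 8:T. ✓
7: successors {8}; Diamond Diamond (p and not q) there: 8:T. ✓
8: successors {2, 3, 8}; Diamond Diamond (p and not q) there: 2:F, 3:F, 8:T. ✓
Satisfying worlds: {2, 4, 5, 7, 8}.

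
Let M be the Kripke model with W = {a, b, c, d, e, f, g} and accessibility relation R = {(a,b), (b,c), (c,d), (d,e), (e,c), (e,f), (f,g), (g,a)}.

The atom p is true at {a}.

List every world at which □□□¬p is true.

a: successors {b}; □□¬p there: b:T. ✓
b: successors {c}; □□¬p there: c:T. ✓
c: successors {d}; □□¬p there: d:T. ✓
d: successors {e}; □□¬p there: e:T. ✓
e: successors {c, f}; □□¬p there: c:T, f:F. ✗
f: successors {g}; □□¬p there: g:T. ✓
g: successors {a}; □□¬p there: a:T. ✓

{a, b, c, d, f, g}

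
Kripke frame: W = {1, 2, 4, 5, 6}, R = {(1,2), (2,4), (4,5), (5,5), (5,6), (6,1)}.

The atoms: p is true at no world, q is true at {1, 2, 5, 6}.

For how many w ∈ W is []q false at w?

1

1: successors {2}; q there: 2:T. ✓
2: successors {4}; q there: 4:F. ✗
4: successors {5}; q there: 5:T. ✓
5: successors {5, 6}; q there: 5:T, 6:T. ✓
6: successors {1}; q there: 1:T. ✓
Satisfying worlds: {1, 4, 5, 6}.
So []q fails at the other 1 world.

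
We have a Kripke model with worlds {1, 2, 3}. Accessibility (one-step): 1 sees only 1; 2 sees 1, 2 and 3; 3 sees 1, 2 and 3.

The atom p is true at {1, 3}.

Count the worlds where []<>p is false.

1: successors {1}; <>p there: 1:T. ✓
2: successors {1, 2, 3}; <>p there: 1:T, 2:T, 3:T. ✓
3: successors {1, 2, 3}; <>p there: 1:T, 2:T, 3:T. ✓
Satisfying worlds: {1, 2, 3}.
So []<>p fails at the other 0 worlds.

0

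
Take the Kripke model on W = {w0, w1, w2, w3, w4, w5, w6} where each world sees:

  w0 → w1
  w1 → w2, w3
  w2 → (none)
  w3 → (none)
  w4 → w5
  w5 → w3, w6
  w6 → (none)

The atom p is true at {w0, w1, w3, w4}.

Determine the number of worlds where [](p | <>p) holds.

w0: successors {w1}; p | <>p there: w1:T. ✓
w1: successors {w2, w3}; p | <>p there: w2:F, w3:T. ✗
w2: no successors, so [](p | <>p) holds vacuously. ✓
w3: no successors, so [](p | <>p) holds vacuously. ✓
w4: successors {w5}; p | <>p there: w5:T. ✓
w5: successors {w3, w6}; p | <>p there: w3:T, w6:F. ✗
w6: no successors, so [](p | <>p) holds vacuously. ✓
Satisfying worlds: {w0, w2, w3, w4, w6}.

5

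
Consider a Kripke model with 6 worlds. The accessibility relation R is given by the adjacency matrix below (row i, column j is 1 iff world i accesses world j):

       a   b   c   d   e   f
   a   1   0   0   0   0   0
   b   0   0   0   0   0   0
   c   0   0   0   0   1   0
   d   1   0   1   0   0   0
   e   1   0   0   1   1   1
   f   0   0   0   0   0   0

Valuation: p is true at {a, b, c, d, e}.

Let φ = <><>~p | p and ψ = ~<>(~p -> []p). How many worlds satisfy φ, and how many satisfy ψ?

5 and 2

For <><>~p | p:
a: <><>~p is F, p is T. ✓
b: <><>~p is F, p is T. ✓
c: <><>~p is T, p is T. ✓
d: <><>~p is F, p is T. ✓
e: <><>~p is T, p is T. ✓
f: <><>~p is F, p is F. ✗
— 5 worlds.
For ~<>(~p -> []p):
a: <>(~p -> []p) is T. ✗
b: <>(~p -> []p) is F. ✓
c: <>(~p -> []p) is T. ✗
d: <>(~p -> []p) is T. ✗
e: <>(~p -> []p) is T. ✗
f: <>(~p -> []p) is F. ✓
— 2 worlds.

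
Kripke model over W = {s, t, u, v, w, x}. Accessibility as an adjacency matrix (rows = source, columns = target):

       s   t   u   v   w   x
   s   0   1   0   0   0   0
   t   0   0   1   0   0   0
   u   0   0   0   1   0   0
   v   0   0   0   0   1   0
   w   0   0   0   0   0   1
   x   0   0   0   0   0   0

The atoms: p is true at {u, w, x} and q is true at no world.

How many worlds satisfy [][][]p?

5

s: successors {t}; [][]p there: t:F. ✗
t: successors {u}; [][]p there: u:T. ✓
u: successors {v}; [][]p there: v:T. ✓
v: successors {w}; [][]p there: w:T. ✓
w: successors {x}; [][]p there: x:T. ✓
x: no successors, so [][][]p holds vacuously. ✓
Satisfying worlds: {t, u, v, w, x}.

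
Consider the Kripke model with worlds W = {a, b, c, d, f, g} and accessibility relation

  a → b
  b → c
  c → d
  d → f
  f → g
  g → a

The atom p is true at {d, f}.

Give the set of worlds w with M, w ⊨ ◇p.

{c, d}

a: successors {b}; p there: b:F. ✗
b: successors {c}; p there: c:F. ✗
c: successors {d}; p there: d:T. ✓
d: successors {f}; p there: f:T. ✓
f: successors {g}; p there: g:F. ✗
g: successors {a}; p there: a:F. ✗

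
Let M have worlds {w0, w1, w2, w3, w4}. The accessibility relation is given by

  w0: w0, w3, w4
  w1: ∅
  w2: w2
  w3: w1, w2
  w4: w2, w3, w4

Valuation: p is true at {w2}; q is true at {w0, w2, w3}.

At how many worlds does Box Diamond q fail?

w0: successors {w0, w3, w4}; Diamond q there: w0:T, w3:T, w4:T. ✓
w1: no successors, so Box Diamond q holds vacuously. ✓
w2: successors {w2}; Diamond q there: w2:T. ✓
w3: successors {w1, w2}; Diamond q there: w1:F, w2:T. ✗
w4: successors {w2, w3, w4}; Diamond q there: w2:T, w3:T, w4:T. ✓
Satisfying worlds: {w0, w1, w2, w4}.
So Box Diamond q fails at the other 1 world.

1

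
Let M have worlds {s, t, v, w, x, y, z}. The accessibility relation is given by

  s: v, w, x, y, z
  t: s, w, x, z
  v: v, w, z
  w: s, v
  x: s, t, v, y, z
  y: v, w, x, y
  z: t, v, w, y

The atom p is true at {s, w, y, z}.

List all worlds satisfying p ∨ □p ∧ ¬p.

{s, w, y, z}

s: p is T, □p ∧ ¬p is F. ✓
t: p is F, □p ∧ ¬p is F. ✗
v: p is F, □p ∧ ¬p is F. ✗
w: p is T, □p ∧ ¬p is F. ✓
x: p is F, □p ∧ ¬p is F. ✗
y: p is T, □p ∧ ¬p is F. ✓
z: p is T, □p ∧ ¬p is F. ✓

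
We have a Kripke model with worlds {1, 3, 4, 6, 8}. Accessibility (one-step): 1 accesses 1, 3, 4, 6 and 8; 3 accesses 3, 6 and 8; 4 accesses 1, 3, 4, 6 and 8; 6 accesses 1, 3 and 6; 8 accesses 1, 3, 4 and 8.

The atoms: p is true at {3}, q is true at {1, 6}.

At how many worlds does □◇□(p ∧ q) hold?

0

1: successors {1, 3, 4, 6, 8}; ◇□(p ∧ q) there: 1:F, 3:F, 4:F, 6:F, 8:F. ✗
3: successors {3, 6, 8}; ◇□(p ∧ q) there: 3:F, 6:F, 8:F. ✗
4: successors {1, 3, 4, 6, 8}; ◇□(p ∧ q) there: 1:F, 3:F, 4:F, 6:F, 8:F. ✗
6: successors {1, 3, 6}; ◇□(p ∧ q) there: 1:F, 3:F, 6:F. ✗
8: successors {1, 3, 4, 8}; ◇□(p ∧ q) there: 1:F, 3:F, 4:F, 8:F. ✗
Satisfying worlds: ∅.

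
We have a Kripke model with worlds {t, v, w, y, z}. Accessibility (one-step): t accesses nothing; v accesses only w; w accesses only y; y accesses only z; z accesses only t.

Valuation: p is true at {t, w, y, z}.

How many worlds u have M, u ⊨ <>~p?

t: no successors, so <>~p fails. ✗
v: successors {w}; ~p there: w:F. ✗
w: successors {y}; ~p there: y:F. ✗
y: successors {z}; ~p there: z:F. ✗
z: successors {t}; ~p there: t:F. ✗
Satisfying worlds: ∅.

0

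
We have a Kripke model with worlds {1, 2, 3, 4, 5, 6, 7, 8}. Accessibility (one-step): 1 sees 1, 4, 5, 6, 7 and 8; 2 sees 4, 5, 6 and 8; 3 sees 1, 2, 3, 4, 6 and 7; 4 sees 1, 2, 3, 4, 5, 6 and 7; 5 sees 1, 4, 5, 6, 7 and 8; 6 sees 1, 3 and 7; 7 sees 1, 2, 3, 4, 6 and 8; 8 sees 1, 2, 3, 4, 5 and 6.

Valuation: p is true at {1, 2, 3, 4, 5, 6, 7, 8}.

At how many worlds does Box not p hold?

1: successors {1, 4, 5, 6, 7, 8}; not p there: 1:F, 4:F, 5:F, 6:F, 7:F, 8:F. ✗
2: successors {4, 5, 6, 8}; not p there: 4:F, 5:F, 6:F, 8:F. ✗
3: successors {1, 2, 3, 4, 6, 7}; not p there: 1:F, 2:F, 3:F, 4:F, 6:F, 7:F. ✗
4: successors {1, 2, 3, 4, 5, 6, 7}; not p there: 1:F, 2:F, 3:F, 4:F, 5:F, 6:F, 7:F. ✗
5: successors {1, 4, 5, 6, 7, 8}; not p there: 1:F, 4:F, 5:F, 6:F, 7:F, 8:F. ✗
6: successors {1, 3, 7}; not p there: 1:F, 3:F, 7:F. ✗
7: successors {1, 2, 3, 4, 6, 8}; not p there: 1:F, 2:F, 3:F, 4:F, 6:F, 8:F. ✗
8: successors {1, 2, 3, 4, 5, 6}; not p there: 1:F, 2:F, 3:F, 4:F, 5:F, 6:F. ✗
Satisfying worlds: ∅.

0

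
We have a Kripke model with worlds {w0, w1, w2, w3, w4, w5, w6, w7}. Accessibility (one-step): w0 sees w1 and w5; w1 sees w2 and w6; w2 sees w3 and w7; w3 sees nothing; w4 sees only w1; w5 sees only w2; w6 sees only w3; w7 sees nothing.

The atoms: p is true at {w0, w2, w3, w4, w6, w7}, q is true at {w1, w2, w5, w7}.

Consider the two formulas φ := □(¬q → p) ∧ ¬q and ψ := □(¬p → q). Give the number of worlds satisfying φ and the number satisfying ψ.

For □(¬q → p) ∧ ¬q:
w0: □(¬q → p) is T, ¬q is T. ✓
w1: □(¬q → p) is T, ¬q is F. ✗
w2: □(¬q → p) is T, ¬q is F. ✗
w3: □(¬q → p) is T, ¬q is T. ✓
w4: □(¬q → p) is T, ¬q is T. ✓
w5: □(¬q → p) is T, ¬q is F. ✗
w6: □(¬q → p) is T, ¬q is T. ✓
w7: □(¬q → p) is T, ¬q is F. ✗
— 4 worlds.
For □(¬p → q):
w0: successors {w1, w5}; ¬p → q there: w1:T, w5:T. ✓
w1: successors {w2, w6}; ¬p → q there: w2:T, w6:T. ✓
w2: successors {w3, w7}; ¬p → q there: w3:T, w7:T. ✓
w3: no successors, so □(¬p → q) holds vacuously. ✓
w4: successors {w1}; ¬p → q there: w1:T. ✓
w5: successors {w2}; ¬p → q there: w2:T. ✓
w6: successors {w3}; ¬p → q there: w3:T. ✓
w7: no successors, so □(¬p → q) holds vacuously. ✓
— 8 worlds.

4 and 8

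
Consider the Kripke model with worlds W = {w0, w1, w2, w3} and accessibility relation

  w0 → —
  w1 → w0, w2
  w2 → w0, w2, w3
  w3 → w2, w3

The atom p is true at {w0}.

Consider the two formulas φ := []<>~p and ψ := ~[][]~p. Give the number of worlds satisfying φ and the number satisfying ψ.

2 and 3

For []<>~p:
w0: no successors, so []<>~p holds vacuously. ✓
w1: successors {w0, w2}; <>~p there: w0:F, w2:T. ✗
w2: successors {w0, w2, w3}; <>~p there: w0:F, w2:T, w3:T. ✗
w3: successors {w2, w3}; <>~p there: w2:T, w3:T. ✓
— 2 worlds.
For ~[][]~p:
w0: [][]~p is T. ✗
w1: [][]~p is F. ✓
w2: [][]~p is F. ✓
w3: [][]~p is F. ✓
— 3 worlds.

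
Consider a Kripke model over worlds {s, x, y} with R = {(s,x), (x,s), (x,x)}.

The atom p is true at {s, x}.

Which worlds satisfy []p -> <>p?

{s, x}

s: []p is T, <>p is T. ✓
x: []p is T, <>p is T. ✓
y: []p is T, <>p is F. ✗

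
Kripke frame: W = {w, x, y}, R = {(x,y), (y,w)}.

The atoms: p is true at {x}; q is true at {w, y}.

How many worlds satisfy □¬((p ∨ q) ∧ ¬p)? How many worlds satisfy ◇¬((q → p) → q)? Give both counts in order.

For □¬((p ∨ q) ∧ ¬p):
w: no successors, so □¬((p ∨ q) ∧ ¬p) holds vacuously. ✓
x: successors {y}; ¬((p ∨ q) ∧ ¬p) there: y:F. ✗
y: successors {w}; ¬((p ∨ q) ∧ ¬p) there: w:F. ✗
— 1 world.
For ◇¬((q → p) → q):
w: no successors, so ◇¬((q → p) → q) fails. ✗
x: successors {y}; ¬((q → p) → q) there: y:F. ✗
y: successors {w}; ¬((q → p) → q) there: w:F. ✗
— 0 worlds.

1 and 0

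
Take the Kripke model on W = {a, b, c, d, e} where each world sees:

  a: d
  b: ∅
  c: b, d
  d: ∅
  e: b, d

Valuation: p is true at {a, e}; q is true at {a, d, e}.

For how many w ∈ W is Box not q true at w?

a: successors {d}; not q there: d:F. ✗
b: no successors, so Box not q holds vacuously. ✓
c: successors {b, d}; not q there: b:T, d:F. ✗
d: no successors, so Box not q holds vacuously. ✓
e: successors {b, d}; not q there: b:T, d:F. ✗
Satisfying worlds: {b, d}.

2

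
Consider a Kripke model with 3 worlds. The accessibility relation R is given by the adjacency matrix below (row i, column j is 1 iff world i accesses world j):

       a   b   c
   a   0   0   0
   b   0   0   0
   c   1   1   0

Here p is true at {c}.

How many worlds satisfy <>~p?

1

a: no successors, so <>~p fails. ✗
b: no successors, so <>~p fails. ✗
c: successors {a, b}; ~p there: a:T, b:T. ✓
Satisfying worlds: {c}.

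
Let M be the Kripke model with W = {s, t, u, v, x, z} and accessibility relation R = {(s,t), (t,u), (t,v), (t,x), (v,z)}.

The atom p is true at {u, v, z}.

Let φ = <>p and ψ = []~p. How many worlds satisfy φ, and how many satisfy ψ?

2 and 4

For <>p:
s: successors {t}; p there: t:F. ✗
t: successors {u, v, x}; p there: u:T, v:T, x:F. ✓
u: no successors, so <>p fails. ✗
v: successors {z}; p there: z:T. ✓
x: no successors, so <>p fails. ✗
z: no successors, so <>p fails. ✗
— 2 worlds.
For []~p:
s: successors {t}; ~p there: t:T. ✓
t: successors {u, v, x}; ~p there: u:F, v:F, x:T. ✗
u: no successors, so []~p holds vacuously. ✓
v: successors {z}; ~p there: z:F. ✗
x: no successors, so []~p holds vacuously. ✓
z: no successors, so []~p holds vacuously. ✓
— 4 worlds.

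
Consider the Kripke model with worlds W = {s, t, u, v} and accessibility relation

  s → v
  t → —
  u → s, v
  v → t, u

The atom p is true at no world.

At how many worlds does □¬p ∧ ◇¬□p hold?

s: □¬p is T, ◇¬□p is T. ✓
t: □¬p is T, ◇¬□p is F. ✗
u: □¬p is T, ◇¬□p is T. ✓
v: □¬p is T, ◇¬□p is T. ✓
Satisfying worlds: {s, u, v}.

3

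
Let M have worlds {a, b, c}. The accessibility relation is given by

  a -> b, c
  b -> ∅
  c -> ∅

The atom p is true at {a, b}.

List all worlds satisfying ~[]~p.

{a}

a: []~p is F. ✓
b: []~p is T. ✗
c: []~p is T. ✗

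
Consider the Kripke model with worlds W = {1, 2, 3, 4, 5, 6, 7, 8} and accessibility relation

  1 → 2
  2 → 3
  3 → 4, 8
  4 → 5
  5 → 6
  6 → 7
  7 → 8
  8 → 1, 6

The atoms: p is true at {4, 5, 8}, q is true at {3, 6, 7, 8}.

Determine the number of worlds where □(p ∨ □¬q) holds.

1: successors {2}; p ∨ □¬q there: 2:F. ✗
2: successors {3}; p ∨ □¬q there: 3:F. ✗
3: successors {4, 8}; p ∨ □¬q there: 4:T, 8:T. ✓
4: successors {5}; p ∨ □¬q there: 5:T. ✓
5: successors {6}; p ∨ □¬q there: 6:F. ✗
6: successors {7}; p ∨ □¬q there: 7:F. ✗
7: successors {8}; p ∨ □¬q there: 8:T. ✓
8: successors {1, 6}; p ∨ □¬q there: 1:T, 6:F. ✗
Satisfying worlds: {3, 4, 7}.

3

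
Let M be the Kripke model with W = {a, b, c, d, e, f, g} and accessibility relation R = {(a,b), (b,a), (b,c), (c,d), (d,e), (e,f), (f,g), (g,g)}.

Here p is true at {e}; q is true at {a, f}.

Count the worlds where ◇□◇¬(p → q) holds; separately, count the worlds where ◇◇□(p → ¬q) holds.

1 and 7

For ◇□◇¬(p → q):
a: successors {b}; □◇¬(p → q) there: b:F. ✗
b: successors {a, c}; □◇¬(p → q) there: a:F, c:T. ✓
c: successors {d}; □◇¬(p → q) there: d:F. ✗
d: successors {e}; □◇¬(p → q) there: e:F. ✗
e: successors {f}; □◇¬(p → q) there: f:F. ✗
f: successors {g}; □◇¬(p → q) there: g:F. ✗
g: successors {g}; □◇¬(p → q) there: g:F. ✗
— 1 world.
For ◇◇□(p → ¬q):
a: successors {b}; ◇□(p → ¬q) there: b:T. ✓
b: successors {a, c}; ◇□(p → ¬q) there: a:T, c:T. ✓
c: successors {d}; ◇□(p → ¬q) there: d:T. ✓
d: successors {e}; ◇□(p → ¬q) there: e:T. ✓
e: successors {f}; ◇□(p → ¬q) there: f:T. ✓
f: successors {g}; ◇□(p → ¬q) there: g:T. ✓
g: successors {g}; ◇□(p → ¬q) there: g:T. ✓
— 7 worlds.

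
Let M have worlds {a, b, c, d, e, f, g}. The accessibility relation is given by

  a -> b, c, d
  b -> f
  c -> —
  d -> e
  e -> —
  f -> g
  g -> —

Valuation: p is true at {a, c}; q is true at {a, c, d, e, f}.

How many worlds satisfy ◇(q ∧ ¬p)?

a: successors {b, c, d}; q ∧ ¬p there: b:F, c:F, d:T. ✓
b: successors {f}; q ∧ ¬p there: f:T. ✓
c: no successors, so ◇(q ∧ ¬p) fails. ✗
d: successors {e}; q ∧ ¬p there: e:T. ✓
e: no successors, so ◇(q ∧ ¬p) fails. ✗
f: successors {g}; q ∧ ¬p there: g:F. ✗
g: no successors, so ◇(q ∧ ¬p) fails. ✗
Satisfying worlds: {a, b, d}.

3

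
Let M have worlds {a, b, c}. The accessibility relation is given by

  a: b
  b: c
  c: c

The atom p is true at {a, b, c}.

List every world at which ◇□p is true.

a: successors {b}; □p there: b:T. ✓
b: successors {c}; □p there: c:T. ✓
c: successors {c}; □p there: c:T. ✓

{a, b, c}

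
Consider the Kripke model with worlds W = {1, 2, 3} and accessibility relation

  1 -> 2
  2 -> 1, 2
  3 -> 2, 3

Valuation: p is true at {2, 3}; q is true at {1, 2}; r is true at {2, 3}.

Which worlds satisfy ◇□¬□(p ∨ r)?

1: successors {2}; □¬□(p ∨ r) there: 2:F. ✗
2: successors {1, 2}; □¬□(p ∨ r) there: 1:T, 2:F. ✓
3: successors {2, 3}; □¬□(p ∨ r) there: 2:F, 3:F. ✗

{2}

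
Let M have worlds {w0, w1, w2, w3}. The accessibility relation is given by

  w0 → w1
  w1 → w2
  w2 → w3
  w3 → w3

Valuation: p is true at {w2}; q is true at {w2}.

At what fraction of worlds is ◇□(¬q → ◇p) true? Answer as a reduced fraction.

w0: successors {w1}; □(¬q → ◇p) there: w1:T. ✓
w1: successors {w2}; □(¬q → ◇p) there: w2:F. ✗
w2: successors {w3}; □(¬q → ◇p) there: w3:F. ✗
w3: successors {w3}; □(¬q → ◇p) there: w3:F. ✗
That's 1 of 4 worlds, so 1/4.

1/4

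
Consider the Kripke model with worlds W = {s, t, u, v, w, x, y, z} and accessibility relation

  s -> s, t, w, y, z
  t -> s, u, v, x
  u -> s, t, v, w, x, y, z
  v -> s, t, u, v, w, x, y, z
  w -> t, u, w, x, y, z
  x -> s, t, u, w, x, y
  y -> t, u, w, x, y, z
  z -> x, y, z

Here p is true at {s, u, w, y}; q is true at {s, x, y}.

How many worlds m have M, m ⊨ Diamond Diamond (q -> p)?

8

s: successors {s, t, w, y, z}; Diamond (q -> p) there: s:T, t:T, w:T, y:T, z:T. ✓
t: successors {s, u, v, x}; Diamond (q -> p) there: s:T, u:T, v:T, x:T. ✓
u: successors {s, t, v, w, x, y, z}; Diamond (q -> p) there: s:T, t:T, v:T, w:T, x:T, y:T, z:T. ✓
v: successors {s, t, u, v, w, x, y, z}; Diamond (q -> p) there: s:T, t:T, u:T, v:T, w:T, x:T, y:T, z:T. ✓
w: successors {t, u, w, x, y, z}; Diamond (q -> p) there: t:T, u:T, w:T, x:T, y:T, z:T. ✓
x: successors {s, t, u, w, x, y}; Diamond (q -> p) there: s:T, t:T, u:T, w:T, x:T, y:T. ✓
y: successors {t, u, w, x, y, z}; Diamond (q -> p) there: t:T, u:T, w:T, x:T, y:T, z:T. ✓
z: successors {x, y, z}; Diamond (q -> p) there: x:T, y:T, z:T. ✓
Satisfying worlds: {s, t, u, v, w, x, y, z}.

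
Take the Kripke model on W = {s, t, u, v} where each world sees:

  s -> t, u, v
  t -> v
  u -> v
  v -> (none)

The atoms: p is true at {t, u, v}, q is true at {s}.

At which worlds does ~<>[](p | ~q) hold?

{v}

s: <>[](p | ~q) is T. ✗
t: <>[](p | ~q) is T. ✗
u: <>[](p | ~q) is T. ✗
v: <>[](p | ~q) is F. ✓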